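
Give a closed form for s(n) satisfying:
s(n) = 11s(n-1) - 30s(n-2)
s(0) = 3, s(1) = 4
Characteristic equation: x² - 11x + 30 = 0, which factors as (x - (6))(x - (5)) = 0.
Roots r₁ = 6, r₂ = 5 (distinct).
General solution: s(n) = A·(6)^n + B·(5)^n.
From s(0) = 3: A + B = 3.
From s(1) = 4: 6A + 5B = 4.
Solving: A = -11, B = 14.
So s(n) = 14 \cdot 5^{n} - 11 \cdot 6^{n}.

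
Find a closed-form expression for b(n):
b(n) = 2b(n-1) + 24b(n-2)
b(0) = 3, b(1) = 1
Characteristic equation: x² - 2x - 24 = 0, which factors as (x - (-4))(x - (6)) = 0.
Roots r₁ = -4, r₂ = 6 (distinct).
General solution: b(n) = A·(-4)^n + B·(6)^n.
From b(0) = 3: A + B = 3.
From b(1) = 1: -4A + 6B = 1.
Solving: A = \frac{17}{10}, B = \frac{13}{10}.
So b(n) = \frac{17 \left(-4\right)^{n}}{10} + \frac{13 \cdot 6^{n}}{10}.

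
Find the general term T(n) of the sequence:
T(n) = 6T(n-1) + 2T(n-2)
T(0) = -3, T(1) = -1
Characteristic equation: x² - 6x - 2 = 0.
Discriminant Δ = (6)² + 4·(2) = 44.
Roots r₁,₂ = (6 ± √44)/2, so r₁ = 3 + \sqrt{11}, r₂ = 3 - \sqrt{11}.
General solution: T(n) = A·r₁^n + B·r₂^n.
From the initial conditions, A + B = -3 and r₁A + r₂B = -1.
Since r₁ - r₂ = √44: A = (-1 - (-3)r₂)/√44 = - \frac{3}{2} + \frac{4 \sqrt{11}}{11}, and B = -3 - A = - \frac{3}{2} - \frac{4 \sqrt{11}}{11}.
So T(n) = \left(- \frac{3}{2} + \frac{4 \sqrt{11}}{11}\right)\left(3 + \sqrt{11}\right)^n + \left(- \frac{3}{2} - \frac{4 \sqrt{11}}{11}\right)\left(3 - \sqrt{11}\right)^n.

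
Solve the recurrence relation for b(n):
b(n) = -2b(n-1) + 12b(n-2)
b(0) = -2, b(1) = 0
Characteristic equation: x² + 2x - 12 = 0.
Discriminant Δ = (-2)² + 4·(12) = 52.
Roots r₁,₂ = (-2 ± √52)/2, so r₁ = -1 + \sqrt{13}, r₂ = - \sqrt{13} - 1.
General solution: b(n) = A·r₁^n + B·r₂^n.
From the initial conditions, A + B = -2 and r₁A + r₂B = 0.
Since r₁ - r₂ = √52: A = (0 - (-2)r₂)/√52 = -1 - \frac{\sqrt{13}}{13}, and B = -2 - A = -1 + \frac{\sqrt{13}}{13}.
So b(n) = \left(-1 - \frac{\sqrt{13}}{13}\right)\left(-1 + \sqrt{13}\right)^n + \left(-1 + \frac{\sqrt{13}}{13}\right)\left(- \sqrt{13} - 1\right)^n.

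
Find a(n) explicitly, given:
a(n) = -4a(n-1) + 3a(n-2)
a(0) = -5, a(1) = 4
Characteristic equation: x² + 4x - 3 = 0.
Discriminant Δ = (-4)² + 4·(3) = 28.
Roots r₁,₂ = (-4 ± √28)/2, so r₁ = -2 + \sqrt{7}, r₂ = - \sqrt{7} - 2.
General solution: a(n) = A·r₁^n + B·r₂^n.
From the initial conditions, A + B = -5 and r₁A + r₂B = 4.
Since r₁ - r₂ = √28: A = (4 - (-5)r₂)/√28 = - \frac{5}{2} - \frac{3 \sqrt{7}}{7}, and B = -5 - A = - \frac{5}{2} + \frac{3 \sqrt{7}}{7}.
So a(n) = \left(- \frac{5}{2} - \frac{3 \sqrt{7}}{7}\right)\left(-2 + \sqrt{7}\right)^n + \left(- \frac{5}{2} + \frac{3 \sqrt{7}}{7}\right)\left(- \sqrt{7} - 2\right)^n.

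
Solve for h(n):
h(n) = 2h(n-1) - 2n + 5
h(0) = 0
First-order linear with linear forcing.
Homogeneous solution: h_h(n) = A·(2)^n.
Try particular h_p(n) = pn + q. Substituting:
  pn + q = 2(p(n-1) + q) - 2n + 5.
Matching the n-coefficient: p = 2p - 2 ⇒ p = 2.
Matching constants: q = -2p + 2q + 5 ⇒ q = -1.
General: h(n) = A·(2)^n + 2 n - 1.
Apply h(0) = 0: A - 1 = 0 ⇒ A = 1.
So h(n) = 2^{n} + 2 n - 1.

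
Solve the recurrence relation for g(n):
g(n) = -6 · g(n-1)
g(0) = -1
Pure geometric recurrence with ratio -6.
By induction g(n) = g(0) · (-6)^n = - \left(-6\right)^{n}.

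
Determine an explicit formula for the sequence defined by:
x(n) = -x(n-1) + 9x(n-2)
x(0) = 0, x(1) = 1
Characteristic equation: x² + x - 9 = 0.
Discriminant Δ = (-1)² + 4·(9) = 37.
Roots r₁,₂ = (-1 ± √37)/2, so r₁ = - \frac{1}{2} + \frac{\sqrt{37}}{2}, r₂ = - \frac{\sqrt{37}}{2} - \frac{1}{2}.
General solution: x(n) = A·r₁^n + B·r₂^n.
From the initial conditions, A + B = 0 and r₁A + r₂B = 1.
Since r₁ - r₂ = √37: A = (1 - (0)r₂)/√37 = \frac{\sqrt{37}}{37}, and B = 0 - A = - \frac{\sqrt{37}}{37}.
So x(n) = \left(\frac{\sqrt{37}}{37}\right)\left(- \frac{1}{2} + \frac{\sqrt{37}}{2}\right)^n + \left(- \frac{\sqrt{37}}{37}\right)\left(- \frac{\sqrt{37}}{2} - \frac{1}{2}\right)^n.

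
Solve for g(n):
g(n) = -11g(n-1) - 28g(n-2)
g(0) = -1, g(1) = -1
Characteristic equation: x² + 11x + 28 = 0, which factors as (x - (-7))(x - (-4)) = 0.
Roots r₁ = -7, r₂ = -4 (distinct).
General solution: g(n) = A·(-7)^n + B·(-4)^n.
From g(0) = -1: A + B = -1.
From g(1) = -1: -7A - 4B = -1.
Solving: A = \frac{5}{3}, B = - \frac{8}{3}.
So g(n) = - \frac{8 \left(-4\right)^{n}}{3} + \frac{5 \left(-7\right)^{n}}{3}.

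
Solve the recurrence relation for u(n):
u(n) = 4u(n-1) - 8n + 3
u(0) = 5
First-order linear with linear forcing.
Homogeneous solution: u_h(n) = A·(4)^n.
Try particular u_p(n) = pn + q. Substituting:
  pn + q = 4(p(n-1) + q) - 8n + 3.
Matching the n-coefficient: p = 4p - 8 ⇒ p = \frac{8}{3}.
Matching constants: q = -4p + 4q + 3 ⇒ q = \frac{23}{9}.
General: u(n) = A·(4)^n + \frac{8 n}{3} + \frac{23}{9}.
Apply u(0) = 5: A + \frac{23}{9} = 5 ⇒ A = \frac{22}{9}.
So u(n) = \frac{22 \cdot 4^{n}}{9} + \frac{8 n}{3} + \frac{23}{9}.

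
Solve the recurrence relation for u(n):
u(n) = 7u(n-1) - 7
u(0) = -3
First-order linear non-homogeneous.
Homogeneous solution: u_h(n) = A·(7)^n.
Try constant particular solution u_p = K: K = 7K - 7 ⇒ K = \frac{7}{6}.
General: u(n) = A·(7)^n + \frac{7}{6}.
Apply u(0) = -3: A + \frac{7}{6} = -3 ⇒ A = - \frac{25}{6}.
So u(n) = \frac{7}{6} - \frac{25 \cdot 7^{n}}{6}.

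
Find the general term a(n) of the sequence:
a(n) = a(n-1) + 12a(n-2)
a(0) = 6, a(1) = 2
Characteristic equation: x² - x - 12 = 0, which factors as (x - (4))(x - (-3)) = 0.
Roots r₁ = 4, r₂ = -3 (distinct).
General solution: a(n) = A·(4)^n + B·(-3)^n.
From a(0) = 6: A + B = 6.
From a(1) = 2: 4A - 3B = 2.
Solving: A = \frac{20}{7}, B = \frac{22}{7}.
So a(n) = \frac{22 \left(-3\right)^{n}}{7} + \frac{20 \cdot 4^{n}}{7}.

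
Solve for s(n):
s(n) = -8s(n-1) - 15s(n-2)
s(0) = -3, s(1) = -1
Characteristic equation: x² + 8x + 15 = 0, which factors as (x - (-5))(x - (-3)) = 0.
Roots r₁ = -5, r₂ = -3 (distinct).
General solution: s(n) = A·(-5)^n + B·(-3)^n.
From s(0) = -3: A + B = -3.
From s(1) = -1: -5A - 3B = -1.
Solving: A = 5, B = -8.
So s(n) = - 8 \left(-3\right)^{n} + 5 \left(-5\right)^{n}.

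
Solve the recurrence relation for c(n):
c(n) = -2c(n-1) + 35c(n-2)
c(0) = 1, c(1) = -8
Characteristic equation: x² + 2x - 35 = 0, which factors as (x - (5))(x - (-7)) = 0.
Roots r₁ = 5, r₂ = -7 (distinct).
General solution: c(n) = A·(5)^n + B·(-7)^n.
From c(0) = 1: A + B = 1.
From c(1) = -8: 5A - 7B = -8.
Solving: A = - \frac{1}{12}, B = \frac{13}{12}.
So c(n) = \frac{13 \left(-7\right)^{n}}{12} - \frac{5^{n}}{12}.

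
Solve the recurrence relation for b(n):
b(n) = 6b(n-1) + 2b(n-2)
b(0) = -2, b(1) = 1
Characteristic equation: x² - 6x - 2 = 0.
Discriminant Δ = (6)² + 4·(2) = 44.
Roots r₁,₂ = (6 ± √44)/2, so r₁ = 3 + \sqrt{11}, r₂ = 3 - \sqrt{11}.
General solution: b(n) = A·r₁^n + B·r₂^n.
From the initial conditions, A + B = -2 and r₁A + r₂B = 1.
Since r₁ - r₂ = √44: A = (1 - (-2)r₂)/√44 = -1 + \frac{7 \sqrt{11}}{22}, and B = -2 - A = - \frac{7 \sqrt{11}}{22} - 1.
So b(n) = \left(-1 + \frac{7 \sqrt{11}}{22}\right)\left(3 + \sqrt{11}\right)^n + \left(- \frac{7 \sqrt{11}}{22} - 1\right)\left(3 - \sqrt{11}\right)^n.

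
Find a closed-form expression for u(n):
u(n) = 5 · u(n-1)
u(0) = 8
Pure geometric recurrence with ratio 5.
By induction u(n) = u(0) · (5)^n = 8 \cdot 5^{n}.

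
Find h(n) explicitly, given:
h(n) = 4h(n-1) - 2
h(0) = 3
First-order linear non-homogeneous.
Homogeneous solution: h_h(n) = A·(4)^n.
Try constant particular solution h_p = K: K = 4K - 2 ⇒ K = \frac{2}{3}.
General: h(n) = A·(4)^n + \frac{2}{3}.
Apply h(0) = 3: A + \frac{2}{3} = 3 ⇒ A = \frac{7}{3}.
So h(n) = \frac{7 \cdot 4^{n}}{3} + \frac{2}{3}.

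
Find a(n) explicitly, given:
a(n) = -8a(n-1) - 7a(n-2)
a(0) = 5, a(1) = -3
Characteristic equation: x² + 8x + 7 = 0, which factors as (x - (-1))(x - (-7)) = 0.
Roots r₁ = -1, r₂ = -7 (distinct).
General solution: a(n) = A·(-1)^n + B·(-7)^n.
From a(0) = 5: A + B = 5.
From a(1) = -3: -A - 7B = -3.
Solving: A = \frac{16}{3}, B = - \frac{1}{3}.
So a(n) = \frac{16 \left(-1\right)^{n}}{3} - \frac{\left(-7\right)^{n}}{3}.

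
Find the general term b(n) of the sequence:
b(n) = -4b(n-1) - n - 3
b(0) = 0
First-order linear with linear forcing.
Homogeneous solution: b_h(n) = A·(-4)^n.
Try particular b_p(n) = pn + q. Substituting:
  pn + q = -4(p(n-1) + q) - n - 3.
Matching the n-coefficient: p = -4p - 1 ⇒ p = - \frac{1}{5}.
Matching constants: q = 4p - 4q - 3 ⇒ q = - \frac{19}{25}.
General: b(n) = A·(-4)^n - \frac{n}{5} - \frac{19}{25}.
Apply b(0) = 0: A - \frac{19}{25} = 0 ⇒ A = \frac{19}{25}.
So b(n) = \frac{19 \left(-4\right)^{n}}{25} - \frac{n}{5} - \frac{19}{25}.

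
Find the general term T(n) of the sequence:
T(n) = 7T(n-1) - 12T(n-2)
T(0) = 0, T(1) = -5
Characteristic equation: x² - 7x + 12 = 0, which factors as (x - (3))(x - (4)) = 0.
Roots r₁ = 3, r₂ = 4 (distinct).
General solution: T(n) = A·(3)^n + B·(4)^n.
From T(0) = 0: A + B = 0.
From T(1) = -5: 3A + 4B = -5.
Solving: A = 5, B = -5.
So T(n) = 5 \cdot 3^{n} - 5 \cdot 4^{n}.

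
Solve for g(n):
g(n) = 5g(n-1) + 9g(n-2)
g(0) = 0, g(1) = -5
Characteristic equation: x² - 5x - 9 = 0.
Discriminant Δ = (5)² + 4·(9) = 61.
Roots r₁,₂ = (5 ± √61)/2, so r₁ = \frac{5}{2} + \frac{\sqrt{61}}{2}, r₂ = \frac{5}{2} - \frac{\sqrt{61}}{2}.
General solution: g(n) = A·r₁^n + B·r₂^n.
From the initial conditions, A + B = 0 and r₁A + r₂B = -5.
Since r₁ - r₂ = √61: A = (-5 - (0)r₂)/√61 = - \frac{5 \sqrt{61}}{61}, and B = 0 - A = \frac{5 \sqrt{61}}{61}.
So g(n) = \left(- \frac{5 \sqrt{61}}{61}\right)\left(\frac{5}{2} + \frac{\sqrt{61}}{2}\right)^n + \left(\frac{5 \sqrt{61}}{61}\right)\left(\frac{5}{2} - \frac{\sqrt{61}}{2}\right)^n.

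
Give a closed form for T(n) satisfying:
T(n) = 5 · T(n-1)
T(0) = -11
Pure geometric recurrence with ratio 5.
By induction T(n) = T(0) · (5)^n = - 11 \cdot 5^{n}.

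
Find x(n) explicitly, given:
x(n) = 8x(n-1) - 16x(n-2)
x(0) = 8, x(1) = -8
Characteristic equation: x² - 8x + 16 = 0, which is (x - (4))².
Repeated root r = 4.
General solution: x(n) = (A + Bn)·(4)^n.
From x(0) = 8: A = 8.
From x(1) = -8: (A + B)·(4) = -8 ⇒ B = -10.
So x(n) = \left(8 - 10 n\right) \cdot (4)^n.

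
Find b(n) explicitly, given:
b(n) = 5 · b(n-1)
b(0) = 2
Pure geometric recurrence with ratio 5.
By induction b(n) = b(0) · (5)^n = 2 \cdot 5^{n}.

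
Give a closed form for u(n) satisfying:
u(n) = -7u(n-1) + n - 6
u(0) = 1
First-order linear with linear forcing.
Homogeneous solution: u_h(n) = A·(-7)^n.
Try particular u_p(n) = pn + q. Substituting:
  pn + q = -7(p(n-1) + q) + n - 6.
Matching the n-coefficient: p = -7p + 1 ⇒ p = \frac{1}{8}.
Matching constants: q = 7p - 7q - 6 ⇒ q = - \frac{41}{64}.
General: u(n) = A·(-7)^n + \frac{n}{8} - \frac{41}{64}.
Apply u(0) = 1: A - \frac{41}{64} = 1 ⇒ A = \frac{105}{64}.
So u(n) = \frac{105 \left(-7\right)^{n}}{64} + \frac{n}{8} - \frac{41}{64}.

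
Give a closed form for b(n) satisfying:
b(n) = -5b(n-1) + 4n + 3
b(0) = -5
First-order linear with linear forcing.
Homogeneous solution: b_h(n) = A·(-5)^n.
Try particular b_p(n) = pn + q. Substituting:
  pn + q = -5(p(n-1) + q) + 4n + 3.
Matching the n-coefficient: p = -5p + 4 ⇒ p = \frac{2}{3}.
Matching constants: q = 5p - 5q + 3 ⇒ q = \frac{19}{18}.
General: b(n) = A·(-5)^n + \frac{2 n}{3} + \frac{19}{18}.
Apply b(0) = -5: A + \frac{19}{18} = -5 ⇒ A = - \frac{109}{18}.
So b(n) = - \frac{109 \left(-5\right)^{n}}{18} + \frac{2 n}{3} + \frac{19}{18}.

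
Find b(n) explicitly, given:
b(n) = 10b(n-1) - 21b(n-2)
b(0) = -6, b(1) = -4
Characteristic equation: x² - 10x + 21 = 0, which factors as (x - (3))(x - (7)) = 0.
Roots r₁ = 3, r₂ = 7 (distinct).
General solution: b(n) = A·(3)^n + B·(7)^n.
From b(0) = -6: A + B = -6.
From b(1) = -4: 3A + 7B = -4.
Solving: A = - \frac{19}{2}, B = \frac{7}{2}.
So b(n) = - \frac{19 \cdot 3^{n}}{2} + \frac{7 \cdot 7^{n}}{2}.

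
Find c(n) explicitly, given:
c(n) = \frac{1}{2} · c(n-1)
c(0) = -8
Pure geometric recurrence with ratio \frac{1}{2}.
By induction c(n) = c(0) · (\frac{1}{2})^n = - 8 \cdot 2^{- n}.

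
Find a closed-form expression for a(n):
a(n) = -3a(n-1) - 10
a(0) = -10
First-order linear non-homogeneous.
Homogeneous solution: a_h(n) = A·(-3)^n.
Try constant particular solution a_p = K: K = -3K - 10 ⇒ K = - \frac{5}{2}.
General: a(n) = A·(-3)^n - \frac{5}{2}.
Apply a(0) = -10: A - \frac{5}{2} = -10 ⇒ A = - \frac{15}{2}.
So a(n) = - \frac{15 \left(-3\right)^{n}}{2} - \frac{5}{2}.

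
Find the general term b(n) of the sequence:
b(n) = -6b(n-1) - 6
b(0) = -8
First-order linear non-homogeneous.
Homogeneous solution: b_h(n) = A·(-6)^n.
Try constant particular solution b_p = K: K = -6K - 6 ⇒ K = - \frac{6}{7}.
General: b(n) = A·(-6)^n - \frac{6}{7}.
Apply b(0) = -8: A - \frac{6}{7} = -8 ⇒ A = - \frac{50}{7}.
So b(n) = - \frac{50 \left(-6\right)^{n}}{7} - \frac{6}{7}.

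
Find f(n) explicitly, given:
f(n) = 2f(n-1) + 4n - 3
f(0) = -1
First-order linear with linear forcing.
Homogeneous solution: f_h(n) = A·(2)^n.
Try particular f_p(n) = pn + q. Substituting:
  pn + q = 2(p(n-1) + q) + 4n - 3.
Matching the n-coefficient: p = 2p + 4 ⇒ p = -4.
Matching constants: q = -2p + 2q - 3 ⇒ q = -5.
General: f(n) = A·(2)^n - 4 n - 5.
Apply f(0) = -1: A - 5 = -1 ⇒ A = 4.
So f(n) = 4 \cdot 2^{n} - 4 n - 5.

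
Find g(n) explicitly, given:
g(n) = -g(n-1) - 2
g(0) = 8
First-order linear non-homogeneous.
Homogeneous solution: g_h(n) = A·(-1)^n.
Try constant particular solution g_p = K: K = -K - 2 ⇒ K = -1.
General: g(n) = A·(-1)^n - 1.
Apply g(0) = 8: A - 1 = 8 ⇒ A = 9.
So g(n) = 9 \left(-1\right)^{n} - 1.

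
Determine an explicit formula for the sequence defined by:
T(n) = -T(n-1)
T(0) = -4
This is a homogeneous first-order recurrence with ratio -1.
By induction T(n) = T(0) · (-1)^n = - 4 \left(-1\right)^{n}.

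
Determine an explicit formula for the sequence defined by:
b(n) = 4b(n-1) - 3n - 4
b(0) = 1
First-order linear with linear forcing.
Homogeneous solution: b_h(n) = A·(4)^n.
Try particular b_p(n) = pn + q. Substituting:
  pn + q = 4(p(n-1) + q) - 3n - 4.
Matching the n-coefficient: p = 4p - 3 ⇒ p = 1.
Matching constants: q = -4p + 4q - 4 ⇒ q = \frac{8}{3}.
General: b(n) = A·(4)^n + n + \frac{8}{3}.
Apply b(0) = 1: A + \frac{8}{3} = 1 ⇒ A = - \frac{5}{3}.
So b(n) = - \frac{5 \cdot 4^{n}}{3} + n + \frac{8}{3}.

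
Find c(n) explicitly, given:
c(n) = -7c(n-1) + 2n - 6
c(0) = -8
First-order linear with linear forcing.
Homogeneous solution: c_h(n) = A·(-7)^n.
Try particular c_p(n) = pn + q. Substituting:
  pn + q = -7(p(n-1) + q) + 2n - 6.
Matching the n-coefficient: p = -7p + 2 ⇒ p = \frac{1}{4}.
Matching constants: q = 7p - 7q - 6 ⇒ q = - \frac{17}{32}.
General: c(n) = A·(-7)^n + \frac{n}{4} - \frac{17}{32}.
Apply c(0) = -8: A - \frac{17}{32} = -8 ⇒ A = - \frac{239}{32}.
So c(n) = - \frac{239 \left(-7\right)^{n}}{32} + \frac{n}{4} - \frac{17}{32}.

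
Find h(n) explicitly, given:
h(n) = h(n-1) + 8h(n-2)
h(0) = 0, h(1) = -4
Characteristic equation: x² - x - 8 = 0.
Discriminant Δ = (1)² + 4·(8) = 33.
Roots r₁,₂ = (1 ± √33)/2, so r₁ = \frac{1}{2} + \frac{\sqrt{33}}{2}, r₂ = \frac{1}{2} - \frac{\sqrt{33}}{2}.
General solution: h(n) = A·r₁^n + B·r₂^n.
From the initial conditions, A + B = 0 and r₁A + r₂B = -4.
Since r₁ - r₂ = √33: A = (-4 - (0)r₂)/√33 = - \frac{4 \sqrt{33}}{33}, and B = 0 - A = \frac{4 \sqrt{33}}{33}.
So h(n) = \left(- \frac{4 \sqrt{33}}{33}\right)\left(\frac{1}{2} + \frac{\sqrt{33}}{2}\right)^n + \left(\frac{4 \sqrt{33}}{33}\right)\left(\frac{1}{2} - \frac{\sqrt{33}}{2}\right)^n.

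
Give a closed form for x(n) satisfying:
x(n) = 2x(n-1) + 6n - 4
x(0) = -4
First-order linear with linear forcing.
Homogeneous solution: x_h(n) = A·(2)^n.
Try particular x_p(n) = pn + q. Substituting:
  pn + q = 2(p(n-1) + q) + 6n - 4.
Matching the n-coefficient: p = 2p + 6 ⇒ p = -6.
Matching constants: q = -2p + 2q - 4 ⇒ q = -8.
General: x(n) = A·(2)^n - 6 n - 8.
Apply x(0) = -4: A - 8 = -4 ⇒ A = 4.
So x(n) = 4 \cdot 2^{n} - 6 n - 8.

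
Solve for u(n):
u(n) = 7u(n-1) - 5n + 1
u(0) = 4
First-order linear with linear forcing.
Homogeneous solution: u_h(n) = A·(7)^n.
Try particular u_p(n) = pn + q. Substituting:
  pn + q = 7(p(n-1) + q) - 5n + 1.
Matching the n-coefficient: p = 7p - 5 ⇒ p = \frac{5}{6}.
Matching constants: q = -7p + 7q + 1 ⇒ q = \frac{29}{36}.
General: u(n) = A·(7)^n + \frac{5 n}{6} + \frac{29}{36}.
Apply u(0) = 4: A + \frac{29}{36} = 4 ⇒ A = \frac{115}{36}.
So u(n) = \frac{115 \cdot 7^{n}}{36} + \frac{5 n}{6} + \frac{29}{36}.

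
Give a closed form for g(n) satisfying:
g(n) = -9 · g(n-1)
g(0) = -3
Pure geometric recurrence with ratio -9.
By induction g(n) = g(0) · (-9)^n = - 3 \left(-9\right)^{n}.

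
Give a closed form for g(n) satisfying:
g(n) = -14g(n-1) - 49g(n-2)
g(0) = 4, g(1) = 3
Characteristic equation: x² + 14x + 49 = 0, which is (x - (-7))².
Repeated root r = -7.
General solution: g(n) = (A + Bn)·(-7)^n.
From g(0) = 4: A = 4.
From g(1) = 3: (A + B)·(-7) = 3 ⇒ B = - \frac{31}{7}.
So g(n) = \left(4 - \frac{31 n}{7}\right) \cdot (-7)^n.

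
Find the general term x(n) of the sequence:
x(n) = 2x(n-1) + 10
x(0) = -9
First-order linear non-homogeneous.
Homogeneous solution: x_h(n) = A·(2)^n.
Try constant particular solution x_p = K: K = 2K + 10 ⇒ K = -10.
General: x(n) = A·(2)^n - 10.
Apply x(0) = -9: A - 10 = -9 ⇒ A = 1.
So x(n) = 2^{n} - 10.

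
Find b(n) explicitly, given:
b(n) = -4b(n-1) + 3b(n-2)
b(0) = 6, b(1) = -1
Characteristic equation: x² + 4x - 3 = 0.
Discriminant Δ = (-4)² + 4·(3) = 28.
Roots r₁,₂ = (-4 ± √28)/2, so r₁ = -2 + \sqrt{7}, r₂ = - \sqrt{7} - 2.
General solution: b(n) = A·r₁^n + B·r₂^n.
From the initial conditions, A + B = 6 and r₁A + r₂B = -1.
Since r₁ - r₂ = √28: A = (-1 - (6)r₂)/√28 = \frac{11 \sqrt{7}}{14} + 3, and B = 6 - A = 3 - \frac{11 \sqrt{7}}{14}.
So b(n) = \left(\frac{11 \sqrt{7}}{14} + 3\right)\left(-2 + \sqrt{7}\right)^n + \left(3 - \frac{11 \sqrt{7}}{14}\right)\left(- \sqrt{7} - 2\right)^n.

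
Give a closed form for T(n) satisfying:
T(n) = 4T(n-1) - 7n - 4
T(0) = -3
First-order linear with linear forcing.
Homogeneous solution: T_h(n) = A·(4)^n.
Try particular T_p(n) = pn + q. Substituting:
  pn + q = 4(p(n-1) + q) - 7n - 4.
Matching the n-coefficient: p = 4p - 7 ⇒ p = \frac{7}{3}.
Matching constants: q = -4p + 4q - 4 ⇒ q = \frac{40}{9}.
General: T(n) = A·(4)^n + \frac{7 n}{3} + \frac{40}{9}.
Apply T(0) = -3: A + \frac{40}{9} = -3 ⇒ A = - \frac{67}{9}.
So T(n) = - \frac{67 \cdot 4^{n}}{9} + \frac{7 n}{3} + \frac{40}{9}.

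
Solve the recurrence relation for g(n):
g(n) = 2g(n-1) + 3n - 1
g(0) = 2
First-order linear with linear forcing.
Homogeneous solution: g_h(n) = A·(2)^n.
Try particular g_p(n) = pn + q. Substituting:
  pn + q = 2(p(n-1) + q) + 3n - 1.
Matching the n-coefficient: p = 2p + 3 ⇒ p = -3.
Matching constants: q = -2p + 2q - 1 ⇒ q = -5.
General: g(n) = A·(2)^n - 3 n - 5.
Apply g(0) = 2: A - 5 = 2 ⇒ A = 7.
So g(n) = 7 \cdot 2^{n} - 3 n - 5.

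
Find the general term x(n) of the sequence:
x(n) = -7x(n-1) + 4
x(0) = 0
First-order linear non-homogeneous.
Homogeneous solution: x_h(n) = A·(-7)^n.
Try constant particular solution x_p = K: K = -7K + 4 ⇒ K = \frac{1}{2}.
General: x(n) = A·(-7)^n + \frac{1}{2}.
Apply x(0) = 0: A + \frac{1}{2} = 0 ⇒ A = - \frac{1}{2}.
So x(n) = \frac{1}{2} - \frac{\left(-7\right)^{n}}{2}.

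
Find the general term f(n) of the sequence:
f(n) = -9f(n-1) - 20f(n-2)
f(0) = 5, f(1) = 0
Characteristic equation: x² + 9x + 20 = 0, which factors as (x - (-4))(x - (-5)) = 0.
Roots r₁ = -4, r₂ = -5 (distinct).
General solution: f(n) = A·(-4)^n + B·(-5)^n.
From f(0) = 5: A + B = 5.
From f(1) = 0: -4A - 5B = 0.
Solving: A = 25, B = -20.
So f(n) = 25 \left(-4\right)^{n} - 20 \left(-5\right)^{n}.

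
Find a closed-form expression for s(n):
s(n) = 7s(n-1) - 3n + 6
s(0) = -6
First-order linear with linear forcing.
Homogeneous solution: s_h(n) = A·(7)^n.
Try particular s_p(n) = pn + q. Substituting:
  pn + q = 7(p(n-1) + q) - 3n + 6.
Matching the n-coefficient: p = 7p - 3 ⇒ p = \frac{1}{2}.
Matching constants: q = -7p + 7q + 6 ⇒ q = - \frac{5}{12}.
General: s(n) = A·(7)^n + \frac{n}{2} - \frac{5}{12}.
Apply s(0) = -6: A - \frac{5}{12} = -6 ⇒ A = - \frac{67}{12}.
So s(n) = - \frac{67 \cdot 7^{n}}{12} + \frac{n}{2} - \frac{5}{12}.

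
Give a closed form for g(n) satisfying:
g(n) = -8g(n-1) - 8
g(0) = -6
First-order linear non-homogeneous.
Homogeneous solution: g_h(n) = A·(-8)^n.
Try constant particular solution g_p = K: K = -8K - 8 ⇒ K = - \frac{8}{9}.
General: g(n) = A·(-8)^n - \frac{8}{9}.
Apply g(0) = -6: A - \frac{8}{9} = -6 ⇒ A = - \frac{46}{9}.
So g(n) = - \frac{46 \left(-8\right)^{n}}{9} - \frac{8}{9}.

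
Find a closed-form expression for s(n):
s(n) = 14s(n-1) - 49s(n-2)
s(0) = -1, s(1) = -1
Characteristic equation: x² - 14x + 49 = 0, which is (x - (7))².
Repeated root r = 7.
General solution: s(n) = (A + Bn)·(7)^n.
From s(0) = -1: A = -1.
From s(1) = -1: (A + B)·(7) = -1 ⇒ B = \frac{6}{7}.
So s(n) = \left(\frac{6 n}{7} - 1\right) \cdot (7)^n.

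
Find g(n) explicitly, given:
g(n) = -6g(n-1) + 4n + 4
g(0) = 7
First-order linear with linear forcing.
Homogeneous solution: g_h(n) = A·(-6)^n.
Try particular g_p(n) = pn + q. Substituting:
  pn + q = -6(p(n-1) + q) + 4n + 4.
Matching the n-coefficient: p = -6p + 4 ⇒ p = \frac{4}{7}.
Matching constants: q = 6p - 6q + 4 ⇒ q = \frac{52}{49}.
General: g(n) = A·(-6)^n + \frac{4 n}{7} + \frac{52}{49}.
Apply g(0) = 7: A + \frac{52}{49} = 7 ⇒ A = \frac{291}{49}.
So g(n) = \frac{291 \left(-6\right)^{n}}{49} + \frac{4 n}{7} + \frac{52}{49}.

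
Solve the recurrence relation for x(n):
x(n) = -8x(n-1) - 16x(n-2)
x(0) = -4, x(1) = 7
Characteristic equation: x² + 8x + 16 = 0, which is (x - (-4))².
Repeated root r = -4.
General solution: x(n) = (A + Bn)·(-4)^n.
From x(0) = -4: A = -4.
From x(1) = 7: (A + B)·(-4) = 7 ⇒ B = \frac{9}{4}.
So x(n) = \left(\frac{9 n}{4} - 4\right) \cdot (-4)^n.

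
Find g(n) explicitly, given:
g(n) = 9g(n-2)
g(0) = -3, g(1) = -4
Characteristic equation: x² - 9 = 0, which factors as (x - (3))(x - (-3)) = 0.
Roots r₁ = 3, r₂ = -3 (distinct).
General solution: g(n) = A·(3)^n + B·(-3)^n.
From g(0) = -3: A + B = -3.
From g(1) = -4: 3A - 3B = -4.
Solving: A = - \frac{13}{6}, B = - \frac{5}{6}.
So g(n) = - \frac{5 \left(-3\right)^{n}}{6} - \frac{13 \cdot 3^{n}}{6}.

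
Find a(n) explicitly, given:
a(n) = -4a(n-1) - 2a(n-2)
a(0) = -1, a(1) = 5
Characteristic equation: x² + 4x + 2 = 0.
Discriminant Δ = (-4)² + 4·(-2) = 8.
Roots r₁,₂ = (-4 ± √8)/2, so r₁ = -2 + \sqrt{2}, r₂ = -2 - \sqrt{2}.
General solution: a(n) = A·r₁^n + B·r₂^n.
From the initial conditions, A + B = -1 and r₁A + r₂B = 5.
Since r₁ - r₂ = √8: A = (5 - (-1)r₂)/√8 = - \frac{1}{2} + \frac{3 \sqrt{2}}{4}, and B = -1 - A = - \frac{3 \sqrt{2}}{4} - \frac{1}{2}.
So a(n) = \left(- \frac{1}{2} + \frac{3 \sqrt{2}}{4}\right)\left(-2 + \sqrt{2}\right)^n + \left(- \frac{3 \sqrt{2}}{4} - \frac{1}{2}\right)\left(-2 - \sqrt{2}\right)^n.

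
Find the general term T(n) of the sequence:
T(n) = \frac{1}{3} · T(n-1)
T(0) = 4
Pure geometric recurrence with ratio \frac{1}{3}.
By induction T(n) = T(0) · (\frac{1}{3})^n = 4 \cdot 3^{- n}.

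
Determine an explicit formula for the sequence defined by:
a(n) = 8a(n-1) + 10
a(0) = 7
First-order linear non-homogeneous.
Homogeneous solution: a_h(n) = A·(8)^n.
Try constant particular solution a_p = K: K = 8K + 10 ⇒ K = - \frac{10}{7}.
General: a(n) = A·(8)^n - \frac{10}{7}.
Apply a(0) = 7: A - \frac{10}{7} = 7 ⇒ A = \frac{59}{7}.
So a(n) = \frac{59 \cdot 8^{n}}{7} - \frac{10}{7}.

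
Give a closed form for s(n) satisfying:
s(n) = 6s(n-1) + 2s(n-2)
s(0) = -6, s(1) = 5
Characteristic equation: x² - 6x - 2 = 0.
Discriminant Δ = (6)² + 4·(2) = 44.
Roots r₁,₂ = (6 ± √44)/2, so r₁ = 3 + \sqrt{11}, r₂ = 3 - \sqrt{11}.
General solution: s(n) = A·r₁^n + B·r₂^n.
From the initial conditions, A + B = -6 and r₁A + r₂B = 5.
Since r₁ - r₂ = √44: A = (5 - (-6)r₂)/√44 = -3 + \frac{23 \sqrt{11}}{22}, and B = -6 - A = - \frac{23 \sqrt{11}}{22} - 3.
So s(n) = \left(-3 + \frac{23 \sqrt{11}}{22}\right)\left(3 + \sqrt{11}\right)^n + \left(- \frac{23 \sqrt{11}}{22} - 3\right)\left(3 - \sqrt{11}\right)^n.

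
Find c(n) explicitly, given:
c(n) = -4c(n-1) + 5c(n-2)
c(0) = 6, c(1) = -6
Characteristic equation: x² + 4x - 5 = 0, which factors as (x - (-5))(x - (1)) = 0.
Roots r₁ = -5, r₂ = 1 (distinct).
General solution: c(n) = A·(-5)^n + B·(1)^n.
From c(0) = 6: A + B = 6.
From c(1) = -6: -5A + B = -6.
Solving: A = 2, B = 4.
So c(n) = 2 \left(-5\right)^{n} + 4.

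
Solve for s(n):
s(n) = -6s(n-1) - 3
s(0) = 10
First-order linear non-homogeneous.
Homogeneous solution: s_h(n) = A·(-6)^n.
Try constant particular solution s_p = K: K = -6K - 3 ⇒ K = - \frac{3}{7}.
General: s(n) = A·(-6)^n - \frac{3}{7}.
Apply s(0) = 10: A - \frac{3}{7} = 10 ⇒ A = \frac{73}{7}.
So s(n) = \frac{73 \left(-6\right)^{n}}{7} - \frac{3}{7}.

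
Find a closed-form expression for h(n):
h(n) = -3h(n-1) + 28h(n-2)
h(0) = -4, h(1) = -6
Characteristic equation: x² + 3x - 28 = 0, which factors as (x - (4))(x - (-7)) = 0.
Roots r₁ = 4, r₂ = -7 (distinct).
General solution: h(n) = A·(4)^n + B·(-7)^n.
From h(0) = -4: A + B = -4.
From h(1) = -6: 4A - 7B = -6.
Solving: A = - \frac{34}{11}, B = - \frac{10}{11}.
So h(n) = - \frac{10 \left(-7\right)^{n}}{11} - \frac{34 \cdot 4^{n}}{11}.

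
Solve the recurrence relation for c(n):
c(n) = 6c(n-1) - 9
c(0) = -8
First-order linear non-homogeneous.
Homogeneous solution: c_h(n) = A·(6)^n.
Try constant particular solution c_p = K: K = 6K - 9 ⇒ K = \frac{9}{5}.
General: c(n) = A·(6)^n + \frac{9}{5}.
Apply c(0) = -8: A + \frac{9}{5} = -8 ⇒ A = - \frac{49}{5}.
So c(n) = \frac{9}{5} - \frac{49 \cdot 6^{n}}{5}.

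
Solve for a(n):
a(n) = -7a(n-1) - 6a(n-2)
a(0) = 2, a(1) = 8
Characteristic equation: x² + 7x + 6 = 0, which factors as (x - (-1))(x - (-6)) = 0.
Roots r₁ = -1, r₂ = -6 (distinct).
General solution: a(n) = A·(-1)^n + B·(-6)^n.
From a(0) = 2: A + B = 2.
From a(1) = 8: -A - 6B = 8.
Solving: A = 4, B = -2.
So a(n) = 4 \left(-1\right)^{n} - 2 \left(-6\right)^{n}.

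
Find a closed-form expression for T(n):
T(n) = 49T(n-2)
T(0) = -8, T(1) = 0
Characteristic equation: x² - 49 = 0, which factors as (x - (7))(x - (-7)) = 0.
Roots r₁ = 7, r₂ = -7 (distinct).
General solution: T(n) = A·(7)^n + B·(-7)^n.
From T(0) = -8: A + B = -8.
From T(1) = 0: 7A - 7B = 0.
Solving: A = -4, B = -4.
So T(n) = - 4 \left(-7\right)^{n} - 4 \cdot 7^{n}.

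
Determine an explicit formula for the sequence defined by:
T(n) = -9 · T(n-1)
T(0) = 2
Pure geometric recurrence with ratio -9.
By induction T(n) = T(0) · (-9)^n = 2 \left(-9\right)^{n}.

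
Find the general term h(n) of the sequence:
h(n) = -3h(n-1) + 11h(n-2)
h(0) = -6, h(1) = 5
Characteristic equation: x² + 3x - 11 = 0.
Discriminant Δ = (-3)² + 4·(11) = 53.
Roots r₁,₂ = (-3 ± √53)/2, so r₁ = - \frac{3}{2} + \frac{\sqrt{53}}{2}, r₂ = - \frac{\sqrt{53}}{2} - \frac{3}{2}.
General solution: h(n) = A·r₁^n + B·r₂^n.
From the initial conditions, A + B = -6 and r₁A + r₂B = 5.
Since r₁ - r₂ = √53: A = (5 - (-6)r₂)/√53 = -3 - \frac{4 \sqrt{53}}{53}, and B = -6 - A = -3 + \frac{4 \sqrt{53}}{53}.
So h(n) = \left(-3 - \frac{4 \sqrt{53}}{53}\right)\left(- \frac{3}{2} + \frac{\sqrt{53}}{2}\right)^n + \left(-3 + \frac{4 \sqrt{53}}{53}\right)\left(- \frac{\sqrt{53}}{2} - \frac{3}{2}\right)^n.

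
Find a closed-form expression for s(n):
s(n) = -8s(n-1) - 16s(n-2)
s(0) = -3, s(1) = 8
Characteristic equation: x² + 8x + 16 = 0, which is (x - (-4))².
Repeated root r = -4.
General solution: s(n) = (A + Bn)·(-4)^n.
From s(0) = -3: A = -3.
From s(1) = 8: (A + B)·(-4) = 8 ⇒ B = 1.
So s(n) = \left(n - 3\right) \cdot (-4)^n.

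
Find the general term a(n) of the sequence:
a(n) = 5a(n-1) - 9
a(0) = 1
First-order linear non-homogeneous.
Homogeneous solution: a_h(n) = A·(5)^n.
Try constant particular solution a_p = K: K = 5K - 9 ⇒ K = \frac{9}{4}.
General: a(n) = A·(5)^n + \frac{9}{4}.
Apply a(0) = 1: A + \frac{9}{4} = 1 ⇒ A = - \frac{5}{4}.
So a(n) = \frac{9}{4} - \frac{5 \cdot 5^{n}}{4}.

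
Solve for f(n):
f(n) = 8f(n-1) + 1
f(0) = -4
First-order linear non-homogeneous.
Homogeneous solution: f_h(n) = A·(8)^n.
Try constant particular solution f_p = K: K = 8K + 1 ⇒ K = - \frac{1}{7}.
General: f(n) = A·(8)^n - \frac{1}{7}.
Apply f(0) = -4: A - \frac{1}{7} = -4 ⇒ A = - \frac{27}{7}.
So f(n) = - \frac{27 \cdot 8^{n}}{7} - \frac{1}{7}.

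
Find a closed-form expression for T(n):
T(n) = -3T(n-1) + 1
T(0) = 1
First-order linear non-homogeneous.
Homogeneous solution: T_h(n) = A·(-3)^n.
Try constant particular solution T_p = K: K = -3K + 1 ⇒ K = \frac{1}{4}.
General: T(n) = A·(-3)^n + \frac{1}{4}.
Apply T(0) = 1: A + \frac{1}{4} = 1 ⇒ A = \frac{3}{4}.
So T(n) = \frac{3 \left(-3\right)^{n}}{4} + \frac{1}{4}.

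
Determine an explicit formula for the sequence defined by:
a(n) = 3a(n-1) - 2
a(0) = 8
First-order linear non-homogeneous.
Homogeneous solution: a_h(n) = A·(3)^n.
Try constant particular solution a_p = K: K = 3K - 2 ⇒ K = 1.
General: a(n) = A·(3)^n + 1.
Apply a(0) = 8: A + 1 = 8 ⇒ A = 7.
So a(n) = 7 \cdot 3^{n} + 1.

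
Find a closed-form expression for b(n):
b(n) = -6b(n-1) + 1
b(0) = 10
First-order linear non-homogeneous.
Homogeneous solution: b_h(n) = A·(-6)^n.
Try constant particular solution b_p = K: K = -6K + 1 ⇒ K = \frac{1}{7}.
General: b(n) = A·(-6)^n + \frac{1}{7}.
Apply b(0) = 10: A + \frac{1}{7} = 10 ⇒ A = \frac{69}{7}.
So b(n) = \frac{69 \left(-6\right)^{n}}{7} + \frac{1}{7}.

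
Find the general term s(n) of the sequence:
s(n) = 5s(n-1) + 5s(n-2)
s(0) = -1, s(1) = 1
Characteristic equation: x² - 5x - 5 = 0.
Discriminant Δ = (5)² + 4·(5) = 45.
Roots r₁,₂ = (5 ± √45)/2, so r₁ = \frac{5}{2} + \frac{3 \sqrt{5}}{2}, r₂ = \frac{5}{2} - \frac{3 \sqrt{5}}{2}.
General solution: s(n) = A·r₁^n + B·r₂^n.
From the initial conditions, A + B = -1 and r₁A + r₂B = 1.
Since r₁ - r₂ = √45: A = (1 - (-1)r₂)/√45 = - \frac{1}{2} + \frac{7 \sqrt{5}}{30}, and B = -1 - A = - \frac{7 \sqrt{5}}{30} - \frac{1}{2}.
So s(n) = \left(- \frac{1}{2} + \frac{7 \sqrt{5}}{30}\right)\left(\frac{5}{2} + \frac{3 \sqrt{5}}{2}\right)^n + \left(- \frac{7 \sqrt{5}}{30} - \frac{1}{2}\right)\left(\frac{5}{2} - \frac{3 \sqrt{5}}{2}\right)^n.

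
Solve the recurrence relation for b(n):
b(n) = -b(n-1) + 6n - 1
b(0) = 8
First-order linear with linear forcing.
Homogeneous solution: b_h(n) = A·(-1)^n.
Try particular b_p(n) = pn + q. Substituting:
  pn + q = -(p(n-1) + q) + 6n - 1.
Matching the n-coefficient: p = -p + 6 ⇒ p = 3.
Matching constants: q = p - q - 1 ⇒ q = 1.
General: b(n) = A·(-1)^n + 3 n + 1.
Apply b(0) = 8: A + 1 = 8 ⇒ A = 7.
So b(n) = 7 \left(-1\right)^{n} + 3 n + 1.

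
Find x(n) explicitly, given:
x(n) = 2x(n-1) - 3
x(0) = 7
First-order linear non-homogeneous.
Homogeneous solution: x_h(n) = A·(2)^n.
Try constant particular solution x_p = K: K = 2K - 3 ⇒ K = 3.
General: x(n) = A·(2)^n + 3.
Apply x(0) = 7: A + 3 = 7 ⇒ A = 4.
So x(n) = 4 \cdot 2^{n} + 3.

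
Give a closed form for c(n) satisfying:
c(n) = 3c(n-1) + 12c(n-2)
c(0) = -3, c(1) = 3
Characteristic equation: x² - 3x - 12 = 0.
Discriminant Δ = (3)² + 4·(12) = 57.
Roots r₁,₂ = (3 ± √57)/2, so r₁ = \frac{3}{2} + \frac{\sqrt{57}}{2}, r₂ = \frac{3}{2} - \frac{\sqrt{57}}{2}.
General solution: c(n) = A·r₁^n + B·r₂^n.
From the initial conditions, A + B = -3 and r₁A + r₂B = 3.
Since r₁ - r₂ = √57: A = (3 - (-3)r₂)/√57 = - \frac{3}{2} + \frac{5 \sqrt{57}}{38}, and B = -3 - A = - \frac{3}{2} - \frac{5 \sqrt{57}}{38}.
So c(n) = \left(- \frac{3}{2} + \frac{5 \sqrt{57}}{38}\right)\left(\frac{3}{2} + \frac{\sqrt{57}}{2}\right)^n + \left(- \frac{3}{2} - \frac{5 \sqrt{57}}{38}\right)\left(\frac{3}{2} - \frac{\sqrt{57}}{2}\right)^n.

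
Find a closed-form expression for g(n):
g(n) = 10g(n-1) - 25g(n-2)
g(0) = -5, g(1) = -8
Characteristic equation: x² - 10x + 25 = 0, which is (x - (5))².
Repeated root r = 5.
General solution: g(n) = (A + Bn)·(5)^n.
From g(0) = -5: A = -5.
From g(1) = -8: (A + B)·(5) = -8 ⇒ B = \frac{17}{5}.
So g(n) = \left(\frac{17 n}{5} - 5\right) \cdot (5)^n.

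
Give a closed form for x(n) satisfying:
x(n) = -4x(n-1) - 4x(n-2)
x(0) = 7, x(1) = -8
Characteristic equation: x² + 4x + 4 = 0, which is (x - (-2))².
Repeated root r = -2.
General solution: x(n) = (A + Bn)·(-2)^n.
From x(0) = 7: A = 7.
From x(1) = -8: (A + B)·(-2) = -8 ⇒ B = -3.
So x(n) = \left(7 - 3 n\right) \cdot (-2)^n.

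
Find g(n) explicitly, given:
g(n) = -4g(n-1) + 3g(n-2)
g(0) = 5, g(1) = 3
Characteristic equation: x² + 4x - 3 = 0.
Discriminant Δ = (-4)² + 4·(3) = 28.
Roots r₁,₂ = (-4 ± √28)/2, so r₁ = -2 + \sqrt{7}, r₂ = - \sqrt{7} - 2.
General solution: g(n) = A·r₁^n + B·r₂^n.
From the initial conditions, A + B = 5 and r₁A + r₂B = 3.
Since r₁ - r₂ = √28: A = (3 - (5)r₂)/√28 = \frac{13 \sqrt{7}}{14} + \frac{5}{2}, and B = 5 - A = \frac{5}{2} - \frac{13 \sqrt{7}}{14}.
So g(n) = \left(\frac{13 \sqrt{7}}{14} + \frac{5}{2}\right)\left(-2 + \sqrt{7}\right)^n + \left(\frac{5}{2} - \frac{13 \sqrt{7}}{14}\right)\left(- \sqrt{7} - 2\right)^n.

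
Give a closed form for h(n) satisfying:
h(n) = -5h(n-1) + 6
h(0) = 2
First-order linear non-homogeneous.
Homogeneous solution: h_h(n) = A·(-5)^n.
Try constant particular solution h_p = K: K = -5K + 6 ⇒ K = 1.
General: h(n) = A·(-5)^n + 1.
Apply h(0) = 2: A + 1 = 2 ⇒ A = 1.
So h(n) = \left(-5\right)^{n} + 1.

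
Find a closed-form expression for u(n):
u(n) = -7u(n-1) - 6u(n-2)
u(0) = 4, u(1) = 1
Characteristic equation: x² + 7x + 6 = 0, which factors as (x - (-1))(x - (-6)) = 0.
Roots r₁ = -1, r₂ = -6 (distinct).
General solution: u(n) = A·(-1)^n + B·(-6)^n.
From u(0) = 4: A + B = 4.
From u(1) = 1: -A - 6B = 1.
Solving: A = 5, B = -1.
So u(n) = 5 \left(-1\right)^{n} - \left(-6\right)^{n}.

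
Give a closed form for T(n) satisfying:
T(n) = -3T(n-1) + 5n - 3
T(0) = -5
First-order linear with linear forcing.
Homogeneous solution: T_h(n) = A·(-3)^n.
Try particular T_p(n) = pn + q. Substituting:
  pn + q = -3(p(n-1) + q) + 5n - 3.
Matching the n-coefficient: p = -3p + 5 ⇒ p = \frac{5}{4}.
Matching constants: q = 3p - 3q - 3 ⇒ q = \frac{3}{16}.
General: T(n) = A·(-3)^n + \frac{5 n}{4} + \frac{3}{16}.
Apply T(0) = -5: A + \frac{3}{16} = -5 ⇒ A = - \frac{83}{16}.
So T(n) = - \frac{83 \left(-3\right)^{n}}{16} + \frac{5 n}{4} + \frac{3}{16}.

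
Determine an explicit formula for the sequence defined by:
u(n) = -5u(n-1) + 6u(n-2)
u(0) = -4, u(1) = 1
Characteristic equation: x² + 5x - 6 = 0, which factors as (x - (-6))(x - (1)) = 0.
Roots r₁ = -6, r₂ = 1 (distinct).
General solution: u(n) = A·(-6)^n + B·(1)^n.
From u(0) = -4: A + B = -4.
From u(1) = 1: -6A + B = 1.
Solving: A = - \frac{5}{7}, B = - \frac{23}{7}.
So u(n) = - \frac{5 \left(-6\right)^{n}}{7} - \frac{23}{7}.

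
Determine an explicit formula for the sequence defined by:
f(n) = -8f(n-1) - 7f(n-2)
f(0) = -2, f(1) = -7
Characteristic equation: x² + 8x + 7 = 0, which factors as (x - (-7))(x - (-1)) = 0.
Roots r₁ = -7, r₂ = -1 (distinct).
General solution: f(n) = A·(-7)^n + B·(-1)^n.
From f(0) = -2: A + B = -2.
From f(1) = -7: -7A - B = -7.
Solving: A = \frac{3}{2}, B = - \frac{7}{2}.
So f(n) = - \frac{7 \left(-1\right)^{n}}{2} + \frac{3 \left(-7\right)^{n}}{2}.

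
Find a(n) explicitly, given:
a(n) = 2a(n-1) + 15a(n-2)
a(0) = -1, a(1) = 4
Characteristic equation: x² - 2x - 15 = 0, which factors as (x - (5))(x - (-3)) = 0.
Roots r₁ = 5, r₂ = -3 (distinct).
General solution: a(n) = A·(5)^n + B·(-3)^n.
From a(0) = -1: A + B = -1.
From a(1) = 4: 5A - 3B = 4.
Solving: A = \frac{1}{8}, B = - \frac{9}{8}.
So a(n) = - \frac{9 \left(-3\right)^{n}}{8} + \frac{5^{n}}{8}.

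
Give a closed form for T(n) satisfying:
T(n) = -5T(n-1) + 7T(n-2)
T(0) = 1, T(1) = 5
Characteristic equation: x² + 5x - 7 = 0.
Discriminant Δ = (-5)² + 4·(7) = 53.
Roots r₁,₂ = (-5 ± √53)/2, so r₁ = - \frac{5}{2} + \frac{\sqrt{53}}{2}, r₂ = - \frac{\sqrt{53}}{2} - \frac{5}{2}.
General solution: T(n) = A·r₁^n + B·r₂^n.
From the initial conditions, A + B = 1 and r₁A + r₂B = 5.
Since r₁ - r₂ = √53: A = (5 - (1)r₂)/√53 = \frac{1}{2} + \frac{15 \sqrt{53}}{106}, and B = 1 - A = \frac{1}{2} - \frac{15 \sqrt{53}}{106}.
So T(n) = \left(\frac{1}{2} + \frac{15 \sqrt{53}}{106}\right)\left(- \frac{5}{2} + \frac{\sqrt{53}}{2}\right)^n + \left(\frac{1}{2} - \frac{15 \sqrt{53}}{106}\right)\left(- \frac{\sqrt{53}}{2} - \frac{5}{2}\right)^n.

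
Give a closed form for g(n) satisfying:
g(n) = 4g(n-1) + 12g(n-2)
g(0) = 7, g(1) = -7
Characteristic equation: x² - 4x - 12 = 0, which factors as (x - (6))(x - (-2)) = 0.
Roots r₁ = 6, r₂ = -2 (distinct).
General solution: g(n) = A·(6)^n + B·(-2)^n.
From g(0) = 7: A + B = 7.
From g(1) = -7: 6A - 2B = -7.
Solving: A = \frac{7}{8}, B = \frac{49}{8}.
So g(n) = \frac{49 \left(-2\right)^{n}}{8} + \frac{7 \cdot 6^{n}}{8}.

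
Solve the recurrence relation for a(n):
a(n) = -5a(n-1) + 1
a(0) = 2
First-order linear non-homogeneous.
Homogeneous solution: a_h(n) = A·(-5)^n.
Try constant particular solution a_p = K: K = -5K + 1 ⇒ K = \frac{1}{6}.
General: a(n) = A·(-5)^n + \frac{1}{6}.
Apply a(0) = 2: A + \frac{1}{6} = 2 ⇒ A = \frac{11}{6}.
So a(n) = \frac{11 \left(-5\right)^{n}}{6} + \frac{1}{6}.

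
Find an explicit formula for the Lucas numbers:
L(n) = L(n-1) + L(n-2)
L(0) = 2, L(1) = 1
This is the Lucas sequence.
Characteristic equation: x² - x - 1 = 0; roots r₁ = \frac{1}{2} + \frac{\sqrt{5}}{2}, r₂ = \frac{1}{2} - \frac{\sqrt{5}}{2}.
General: L(n) = A·r₁^n + B·r₂^n. Solving with L(0)=2, L(1)=1 gives A = 1, B = 1.
So L(n) = 2^{- n} \left(\left(1 - \sqrt{5}\right)^{n} + \left(1 + \sqrt{5}\right)^{n}\right).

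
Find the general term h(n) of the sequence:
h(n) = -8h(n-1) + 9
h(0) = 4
First-order linear non-homogeneous.
Homogeneous solution: h_h(n) = A·(-8)^n.
Try constant particular solution h_p = K: K = -8K + 9 ⇒ K = 1.
General: h(n) = A·(-8)^n + 1.
Apply h(0) = 4: A + 1 = 4 ⇒ A = 3.
So h(n) = 3 \left(-8\right)^{n} + 1.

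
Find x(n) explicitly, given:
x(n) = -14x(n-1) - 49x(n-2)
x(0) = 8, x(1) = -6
Characteristic equation: x² + 14x + 49 = 0, which is (x - (-7))².
Repeated root r = -7.
General solution: x(n) = (A + Bn)·(-7)^n.
From x(0) = 8: A = 8.
From x(1) = -6: (A + B)·(-7) = -6 ⇒ B = - \frac{50}{7}.
So x(n) = \left(8 - \frac{50 n}{7}\right) \cdot (-7)^n.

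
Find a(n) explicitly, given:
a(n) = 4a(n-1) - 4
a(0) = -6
First-order linear non-homogeneous.
Homogeneous solution: a_h(n) = A·(4)^n.
Try constant particular solution a_p = K: K = 4K - 4 ⇒ K = \frac{4}{3}.
General: a(n) = A·(4)^n + \frac{4}{3}.
Apply a(0) = -6: A + \frac{4}{3} = -6 ⇒ A = - \frac{22}{3}.
So a(n) = \frac{4}{3} - \frac{22 \cdot 4^{n}}{3}.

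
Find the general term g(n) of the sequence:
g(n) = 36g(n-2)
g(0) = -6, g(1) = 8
Characteristic equation: x² - 36 = 0, which factors as (x - (-6))(x - (6)) = 0.
Roots r₁ = -6, r₂ = 6 (distinct).
General solution: g(n) = A·(-6)^n + B·(6)^n.
From g(0) = -6: A + B = -6.
From g(1) = 8: -6A + 6B = 8.
Solving: A = - \frac{11}{3}, B = - \frac{7}{3}.
So g(n) = - \frac{11 \left(-6\right)^{n}}{3} - \frac{7 \cdot 6^{n}}{3}.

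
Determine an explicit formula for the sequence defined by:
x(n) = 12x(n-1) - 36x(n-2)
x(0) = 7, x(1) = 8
Characteristic equation: x² - 12x + 36 = 0, which is (x - (6))².
Repeated root r = 6.
General solution: x(n) = (A + Bn)·(6)^n.
From x(0) = 7: A = 7.
From x(1) = 8: (A + B)·(6) = 8 ⇒ B = - \frac{17}{3}.
So x(n) = \left(7 - \frac{17 n}{3}\right) \cdot (6)^n.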